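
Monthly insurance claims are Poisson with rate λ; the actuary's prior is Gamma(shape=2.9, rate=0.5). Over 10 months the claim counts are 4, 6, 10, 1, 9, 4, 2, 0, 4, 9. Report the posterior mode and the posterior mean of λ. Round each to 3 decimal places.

Σ counts = 49. Posterior: Gamma(shape = 2.9+49 = 51.9, rate = 0.5+10 = 10.5).
Mode = (α−1)/β = 50.9/10.5 = 4.848.
Mean = α/β = 51.9/10.5 = 4.943.

MAP: 4.848. Posterior mean: 4.943.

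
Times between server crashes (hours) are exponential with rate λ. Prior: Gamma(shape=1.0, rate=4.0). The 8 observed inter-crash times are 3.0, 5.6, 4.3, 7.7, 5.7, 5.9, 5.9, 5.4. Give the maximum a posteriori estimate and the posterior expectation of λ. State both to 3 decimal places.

maximum a posteriori estimate = 0.168, posterior expectation = 0.189

Σ times = 43.5. Posterior: Gamma(shape = 1.0+8 = 9.0, rate = 4.0+43.5 = 47.5).
Mode = (α−1)/β = 8.0/47.5 = 0.168.
Mean = α/β = 9.0/47.5 = 0.189.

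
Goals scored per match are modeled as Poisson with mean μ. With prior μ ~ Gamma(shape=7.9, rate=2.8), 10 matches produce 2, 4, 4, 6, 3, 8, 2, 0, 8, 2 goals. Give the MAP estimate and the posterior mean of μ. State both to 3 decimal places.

MAP: 3.586. Posterior mean: 3.664.

Σ counts = 39. Posterior: Gamma(shape = 7.9+39 = 46.9, rate = 2.8+10 = 12.8).
Mode = (α−1)/β = 45.9/12.8 = 3.586.
Mean = α/β = 46.9/12.8 = 3.664.
Mean > mode: the posterior has a right tail.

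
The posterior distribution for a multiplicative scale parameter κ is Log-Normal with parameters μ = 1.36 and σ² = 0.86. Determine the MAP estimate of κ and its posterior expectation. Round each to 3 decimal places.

MAP: 1.649. Posterior mean: 5.989.

Mode = exp(μ − σ²) = exp(0.50) = 1.649.
Mean = exp(μ + σ²/2) = exp(1.790) = 5.989.
Mean > mode: the posterior has a right tail.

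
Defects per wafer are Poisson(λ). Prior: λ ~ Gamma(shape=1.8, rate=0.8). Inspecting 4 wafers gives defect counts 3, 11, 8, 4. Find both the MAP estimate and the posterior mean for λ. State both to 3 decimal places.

λ_MAP = 5.583, E[λ|data] = 5.792

Σ counts = 26. Posterior: Gamma(shape = 1.8+26 = 27.8, rate = 0.8+4 = 4.8).
Mode = (α−1)/β = 26.8/4.8 = 5.583.
Mean = α/β = 27.8/4.8 = 5.792.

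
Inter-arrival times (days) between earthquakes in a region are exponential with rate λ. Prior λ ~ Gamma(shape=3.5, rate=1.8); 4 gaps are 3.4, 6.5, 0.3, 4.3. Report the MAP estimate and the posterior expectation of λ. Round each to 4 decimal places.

MAP estimate = 0.3988, posterior expectation = 0.4601

Σ times = 14.5. Posterior: Gamma(shape = 3.5+4 = 7.5, rate = 1.8+14.5 = 16.3).
Mode = (α−1)/β = 6.5/16.3 = 0.3988.
Mean = α/β = 7.5/16.3 = 0.4601.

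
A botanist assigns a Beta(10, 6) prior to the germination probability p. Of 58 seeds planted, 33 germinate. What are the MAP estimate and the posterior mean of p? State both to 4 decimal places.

Posterior: Beta(10+33, 6+25) = Beta(43, 31).
Mode = (43−1)/(43+31−2) = 42/72 = 0.5833.
Mean = 43/(43+31) = 43/74 = 0.5811.

MAP estimate = 0.5833, posterior mean = 0.5811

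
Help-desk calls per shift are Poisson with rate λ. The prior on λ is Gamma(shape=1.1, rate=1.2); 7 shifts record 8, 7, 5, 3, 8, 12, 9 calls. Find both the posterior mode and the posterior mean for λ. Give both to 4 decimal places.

MAP = 6.3537, posterior mean = 6.4756

Σ counts = 52. Posterior: Gamma(shape = 1.1+52 = 53.1, rate = 1.2+7 = 8.2).
Mode = (α−1)/β = 52.1/8.2 = 6.3537.
Mean = α/β = 53.1/8.2 = 6.4756.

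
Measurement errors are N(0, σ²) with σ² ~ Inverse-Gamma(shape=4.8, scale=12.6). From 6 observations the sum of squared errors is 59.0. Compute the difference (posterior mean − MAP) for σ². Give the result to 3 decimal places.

Posterior: Inverse-Gamma(shape = 4.8+6/2 = 7.8, scale = 12.6+59.0/2 = 42.1).
Mode = β/(α+1) = 42.1/8.8 = 4.784.
Mean = β/(α−1) = 42.1/6.8 = 6.191.
Difference = 6.191 − 4.784 = 1.407.

1.407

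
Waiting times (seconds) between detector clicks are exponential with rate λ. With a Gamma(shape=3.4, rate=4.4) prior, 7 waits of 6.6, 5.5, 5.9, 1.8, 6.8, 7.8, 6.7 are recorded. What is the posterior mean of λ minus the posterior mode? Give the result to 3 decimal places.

Σ times = 41.1. Posterior: Gamma(shape = 3.4+7 = 10.4, rate = 4.4+41.1 = 45.5).
Mode = (α−1)/β = 9.4/45.5 = 0.207.
Mean = α/β = 10.4/45.5 = 0.229.
Difference = 0.229 − 0.207 = 0.022.
The posterior is right-skewed, so the mean exceeds the mode.

0.022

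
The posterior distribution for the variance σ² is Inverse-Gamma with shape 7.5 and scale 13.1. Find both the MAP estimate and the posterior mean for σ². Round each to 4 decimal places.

MAP = 1.5412, posterior mean = 2.0154

Mode = β/(α+1) = 13.1/8.5 = 1.5412.
Mean = β/(α−1) = 13.1/6.5 = 2.0154.
The mean is pulled above the mode by the posterior's right skew.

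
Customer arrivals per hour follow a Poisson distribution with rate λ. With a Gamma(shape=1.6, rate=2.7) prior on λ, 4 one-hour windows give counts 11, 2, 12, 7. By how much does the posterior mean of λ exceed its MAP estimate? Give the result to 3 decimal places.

0.149

Σ counts = 32. Posterior: Gamma(shape = 1.6+32 = 33.6, rate = 2.7+4 = 6.7).
Mode = (α−1)/β = 32.6/6.7 = 4.866.
Mean = α/β = 33.6/6.7 = 5.015.
Difference = 5.015 − 4.866 = 0.149.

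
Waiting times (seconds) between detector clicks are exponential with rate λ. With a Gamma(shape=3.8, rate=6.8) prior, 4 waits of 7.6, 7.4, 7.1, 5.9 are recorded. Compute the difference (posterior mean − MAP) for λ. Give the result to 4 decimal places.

Σ times = 28.0. Posterior: Gamma(shape = 3.8+4 = 7.8, rate = 6.8+28.0 = 34.8).
Mode = (α−1)/β = 6.8/34.8 = 0.1954.
Mean = α/β = 7.8/34.8 = 0.2241.
Difference = 0.2241 − 0.1954 = 0.0287.

0.0287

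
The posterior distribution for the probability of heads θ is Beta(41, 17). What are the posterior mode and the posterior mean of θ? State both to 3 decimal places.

Mode = (41−1)/(41+17−2) = 40/56 = 0.714.
Mean = 41/(41+17) = 41/58 = 0.707.

θ_MAP = 0.714, E[θ|data] = 0.707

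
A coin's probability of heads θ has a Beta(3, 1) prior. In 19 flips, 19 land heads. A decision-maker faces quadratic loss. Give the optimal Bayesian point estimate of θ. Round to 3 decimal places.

0.957

Posterior: Beta(3+19, 1+0) = Beta(22, 1).
Since β = 1 ≤ 1 and α > 1, the Beta density is monotone increasing on [0,1]; the mode is at 1.
Mean = 22/(22+1) = 0.957.
Quadratic loss ⇒ the optimal estimator is the posterior mean.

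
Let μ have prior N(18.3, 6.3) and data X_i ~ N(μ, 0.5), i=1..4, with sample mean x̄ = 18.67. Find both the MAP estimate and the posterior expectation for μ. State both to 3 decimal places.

Posterior for μ is Normal. Precision-weighted mean: (1/6.3·18.3 + 4/0.5·18.67) / (1/6.3 + 4/0.5) = 18.663.
A Normal posterior is symmetric, so mode = mean.

MAP: 18.663. Posterior mean: 18.663.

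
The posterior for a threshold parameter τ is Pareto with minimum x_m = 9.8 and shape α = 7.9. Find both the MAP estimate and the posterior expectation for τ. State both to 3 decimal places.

The Pareto density is strictly decreasing on [x_m, ∞), so the mode is x_m = 9.800.
Mean = α·x_m/(α−1) = 7.9·9.8/6.9 = 11.220.
The posterior is right-skewed, so the mean exceeds the mode.

MAP estimate = 9.800, posterior expectation = 11.220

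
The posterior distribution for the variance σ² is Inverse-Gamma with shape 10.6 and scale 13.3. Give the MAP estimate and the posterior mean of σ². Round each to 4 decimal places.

Mode = β/(α+1) = 13.3/11.6 = 1.1466.
Mean = β/(α−1) = 13.3/9.6 = 1.3854.
Right-skewed posterior ⇒ mode < mean.

MAP = 1.1466; posterior mean = 1.3854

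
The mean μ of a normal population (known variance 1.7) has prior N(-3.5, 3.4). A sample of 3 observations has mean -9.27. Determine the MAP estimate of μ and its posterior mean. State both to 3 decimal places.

Posterior for μ is Normal. Precision-weighted mean: (1/3.4·-3.5 + 3/1.7·-9.27) / (1/3.4 + 3/1.7) = -8.446.
A Normal posterior is symmetric, so mode = mean.

MAP = -8.446, posterior mean = -8.446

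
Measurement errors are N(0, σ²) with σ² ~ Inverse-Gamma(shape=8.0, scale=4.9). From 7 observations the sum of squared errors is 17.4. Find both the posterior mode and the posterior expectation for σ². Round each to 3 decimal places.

Posterior: Inverse-Gamma(shape = 8.0+7/2 = 11.5, scale = 4.9+17.4/2 = 13.6).
Mode = β/(α+1) = 13.6/12.5 = 1.088.
Mean = β/(α−1) = 13.6/10.5 = 1.295.
Right-skewed posterior ⇒ mode < mean.

σ²_MAP = 1.088, E[σ²|data] = 1.295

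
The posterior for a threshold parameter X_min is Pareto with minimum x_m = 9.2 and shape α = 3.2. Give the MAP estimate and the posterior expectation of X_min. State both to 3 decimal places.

The Pareto density is strictly decreasing on [x_m, ∞), so the mode is x_m = 9.200.
Mean = α·x_m/(α−1) = 3.2·9.2/2.2 = 13.382.

MAP estimate = 9.200, posterior expectation = 13.382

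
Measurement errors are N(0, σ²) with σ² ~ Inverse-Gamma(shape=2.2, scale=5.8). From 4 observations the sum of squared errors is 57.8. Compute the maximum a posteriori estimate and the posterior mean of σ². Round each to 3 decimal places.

MAP = 6.673; posterior mean = 10.844

Posterior: Inverse-Gamma(shape = 2.2+4/2 = 4.2, scale = 5.8+57.8/2 = 34.7).
Mode = β/(α+1) = 34.7/5.2 = 6.673.
Mean = β/(α−1) = 34.7/3.2 = 10.844.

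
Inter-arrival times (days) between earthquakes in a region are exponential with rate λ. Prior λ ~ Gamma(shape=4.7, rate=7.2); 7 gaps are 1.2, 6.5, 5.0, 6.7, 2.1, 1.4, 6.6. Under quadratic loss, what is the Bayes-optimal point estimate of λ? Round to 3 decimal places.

0.319

Σ times = 29.5. Posterior: Gamma(shape = 4.7+7 = 11.7, rate = 7.2+29.5 = 36.7).
Mode = (α−1)/β = 10.7/36.7 = 0.292.
Mean = α/β = 11.7/36.7 = 0.319.
Quadratic loss ⇒ the optimal estimator is the posterior mean.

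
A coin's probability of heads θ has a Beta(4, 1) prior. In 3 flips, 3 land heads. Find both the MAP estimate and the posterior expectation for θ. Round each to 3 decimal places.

Posterior: Beta(4+3, 1+0) = Beta(7, 1).
Since β = 1 ≤ 1 and α > 1, the Beta density is monotone increasing on [0,1]; the mode is at 1.
Mean = 7/(7+1) = 0.875.
Left-skewed posterior ⇒ mean < mode.

MAP: 1.000. Posterior mean: 0.875.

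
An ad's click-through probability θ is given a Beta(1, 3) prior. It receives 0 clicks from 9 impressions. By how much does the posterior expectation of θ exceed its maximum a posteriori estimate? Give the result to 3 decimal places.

0.077

Posterior: Beta(1+0, 3+9) = Beta(1, 12).
Since α = 1 ≤ 1 and β > 1, the Beta density is monotone decreasing on [0,1]; the mode is at 0.
Mean = 1/(1+12) = 0.077.
Difference = 0.077 − 0.000 = 0.077.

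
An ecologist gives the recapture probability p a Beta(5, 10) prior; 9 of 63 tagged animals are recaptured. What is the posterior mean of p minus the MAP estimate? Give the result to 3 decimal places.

Posterior: Beta(5+9, 10+54) = Beta(14, 64).
Mode = (14−1)/(14+64−2) = 13/76 = 0.171.
Mean = 14/(14+64) = 14/78 = 0.179.
Difference = 0.179 − 0.171 = 0.008.

0.008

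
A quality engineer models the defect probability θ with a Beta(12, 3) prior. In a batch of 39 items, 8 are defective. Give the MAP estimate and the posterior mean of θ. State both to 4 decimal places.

Posterior: Beta(12+8, 3+31) = Beta(20, 34).
Mode = (20−1)/(20+34−2) = 19/52 = 0.3654.
Mean = 20/(20+34) = 20/54 = 0.3704.
Mean > mode: the posterior has a right tail.

MAP = 0.3654, posterior mean = 0.3704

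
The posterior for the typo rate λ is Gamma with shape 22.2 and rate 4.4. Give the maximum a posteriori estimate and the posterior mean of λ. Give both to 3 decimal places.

MAP: 4.818. Posterior mean: 5.045.

Mode = (α−1)/β = 21.2/4.4 = 4.818.
Mean = α/β = 22.2/4.4 = 5.045.
The mean is pulled above the mode by the posterior's right skew.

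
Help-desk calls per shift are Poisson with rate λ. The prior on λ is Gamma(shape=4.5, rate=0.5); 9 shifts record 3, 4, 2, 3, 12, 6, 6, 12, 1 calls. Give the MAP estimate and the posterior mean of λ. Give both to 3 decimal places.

MAP: 5.526. Posterior mean: 5.632.

Σ counts = 49. Posterior: Gamma(shape = 4.5+49 = 53.5, rate = 0.5+9 = 9.5).
Mode = (α−1)/β = 52.5/9.5 = 5.526.
Mean = α/β = 53.5/9.5 = 5.632.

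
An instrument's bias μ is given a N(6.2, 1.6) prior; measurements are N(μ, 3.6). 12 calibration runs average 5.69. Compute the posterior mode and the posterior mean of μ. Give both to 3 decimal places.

MAP: 5.771. Posterior mean: 5.771.

Posterior for μ is Normal. Precision-weighted mean: (1/1.6·6.2 + 12/3.6·5.69) / (1/1.6 + 12/3.6) = 5.771.
A Normal posterior is symmetric, so mode = mean.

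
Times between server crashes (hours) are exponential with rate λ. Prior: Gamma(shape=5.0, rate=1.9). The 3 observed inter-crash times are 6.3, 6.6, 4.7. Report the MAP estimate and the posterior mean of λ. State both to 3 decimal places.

MAP: 0.359. Posterior mean: 0.410.

Σ times = 17.6. Posterior: Gamma(shape = 5.0+3 = 8.0, rate = 1.9+17.6 = 19.5).
Mode = (α−1)/β = 7.0/19.5 = 0.359.
Mean = α/β = 8.0/19.5 = 0.410.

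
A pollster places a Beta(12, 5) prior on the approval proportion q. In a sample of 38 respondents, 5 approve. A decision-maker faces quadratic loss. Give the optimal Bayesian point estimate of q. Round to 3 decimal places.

Posterior: Beta(12+5, 5+33) = Beta(17, 38).
Mode = (17−1)/(17+38−2) = 16/53 = 0.302.
Mean = 17/(17+38) = 17/55 = 0.309.
Quadratic loss ⇒ the optimal estimator is the posterior mean.

0.309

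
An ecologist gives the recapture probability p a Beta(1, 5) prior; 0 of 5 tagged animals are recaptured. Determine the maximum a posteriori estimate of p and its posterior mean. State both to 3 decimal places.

MAP = 0.000, posterior mean = 0.091

Posterior: Beta(1+0, 5+5) = Beta(1, 10).
Since α = 1 ≤ 1 and β > 1, the Beta density is monotone decreasing on [0,1]; the mode is at 0.
Mean = 1/(1+10) = 0.091.
Right-skewed posterior ⇒ mode < mean.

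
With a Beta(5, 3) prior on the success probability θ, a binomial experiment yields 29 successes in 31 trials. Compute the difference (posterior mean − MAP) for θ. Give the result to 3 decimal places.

Posterior: Beta(5+29, 3+2) = Beta(34, 5).
Mode = (34−1)/(34+5−2) = 33/37 = 0.892.
Mean = 34/(34+5) = 34/39 = 0.872.
Difference = 0.872 − 0.892 = -0.020.
The mean is pulled below the mode by the posterior's left skew.

-0.020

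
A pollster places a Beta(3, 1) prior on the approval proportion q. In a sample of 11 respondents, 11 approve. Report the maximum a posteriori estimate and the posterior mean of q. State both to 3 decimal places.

maximum a posteriori estimate = 1.000, posterior mean = 0.933

Posterior: Beta(3+11, 1+0) = Beta(14, 1).
Since β = 1 ≤ 1 and α > 1, the Beta density is monotone increasing on [0,1]; the mode is at 1.
Mean = 14/(14+1) = 0.933.
Mode > mean: the posterior has a left tail.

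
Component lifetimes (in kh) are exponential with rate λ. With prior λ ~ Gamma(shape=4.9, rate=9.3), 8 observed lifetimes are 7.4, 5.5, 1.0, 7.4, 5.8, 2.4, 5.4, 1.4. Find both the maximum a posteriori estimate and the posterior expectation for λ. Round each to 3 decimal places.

MAP: 0.261. Posterior mean: 0.283.

Σ times = 36.3. Posterior: Gamma(shape = 4.9+8 = 12.9, rate = 9.3+36.3 = 45.6).
Mode = (α−1)/β = 11.9/45.6 = 0.261.
Mean = α/β = 12.9/45.6 = 0.283.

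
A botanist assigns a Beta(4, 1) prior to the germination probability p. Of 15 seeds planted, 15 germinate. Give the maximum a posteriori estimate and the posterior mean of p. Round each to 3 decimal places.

maximum a posteriori estimate = 1.000, posterior mean = 0.950

Posterior: Beta(4+15, 1+0) = Beta(19, 1).
Since β = 1 ≤ 1 and α > 1, the Beta density is monotone increasing on [0,1]; the mode is at 1.
Mean = 19/(19+1) = 0.950.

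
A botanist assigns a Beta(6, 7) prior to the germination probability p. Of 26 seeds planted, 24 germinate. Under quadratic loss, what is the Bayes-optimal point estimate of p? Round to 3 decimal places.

0.769

Posterior: Beta(6+24, 7+2) = Beta(30, 9).
Mode = (30−1)/(30+9−2) = 29/37 = 0.784.
Mean = 30/(30+9) = 30/39 = 0.769.
Quadratic loss ⇒ the optimal estimator is the posterior mean.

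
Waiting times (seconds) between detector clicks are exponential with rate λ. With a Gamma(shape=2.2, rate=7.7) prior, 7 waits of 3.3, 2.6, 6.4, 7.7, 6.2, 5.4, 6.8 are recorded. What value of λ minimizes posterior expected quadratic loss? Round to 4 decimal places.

0.1996

Σ times = 38.4. Posterior: Gamma(shape = 2.2+7 = 9.2, rate = 7.7+38.4 = 46.1).
Mode = (α−1)/β = 8.2/46.1 = 0.1779.
Mean = α/β = 9.2/46.1 = 0.1996.
Quadratic loss ⇒ the optimal estimator is the posterior mean.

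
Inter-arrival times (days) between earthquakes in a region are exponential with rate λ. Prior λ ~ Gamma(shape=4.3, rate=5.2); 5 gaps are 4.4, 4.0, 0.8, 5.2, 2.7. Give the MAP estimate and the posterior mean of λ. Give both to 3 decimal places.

λ_MAP = 0.372, E[λ|data] = 0.417

Σ times = 17.1. Posterior: Gamma(shape = 4.3+5 = 9.3, rate = 5.2+17.1 = 22.3).
Mode = (α−1)/β = 8.3/22.3 = 0.372.
Mean = α/β = 9.3/22.3 = 0.417.
Mean > mode: the posterior has a right tail.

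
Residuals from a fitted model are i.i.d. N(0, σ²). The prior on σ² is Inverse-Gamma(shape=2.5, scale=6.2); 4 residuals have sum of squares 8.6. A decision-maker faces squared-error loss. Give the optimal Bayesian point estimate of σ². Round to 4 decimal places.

3.0000

Posterior: Inverse-Gamma(shape = 2.5+4/2 = 4.5, scale = 6.2+8.6/2 = 10.5).
Mode = β/(α+1) = 10.5/5.5 = 1.9091.
Mean = β/(α−1) = 10.5/3.5 = 3.0000.
Squared-error loss ⇒ the optimal estimator is the posterior mean.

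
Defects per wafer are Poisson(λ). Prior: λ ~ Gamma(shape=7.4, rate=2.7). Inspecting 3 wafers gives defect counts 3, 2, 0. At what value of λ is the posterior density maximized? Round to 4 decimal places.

Σ counts = 5. Posterior: Gamma(shape = 7.4+5 = 12.4, rate = 2.7+3 = 5.7).
Mode = (α−1)/β = 11.4/5.7 = 2.0000.
Mean = α/β = 12.4/5.7 = 2.1754.
This is the posterior mode — the MAP estimate.

2.0000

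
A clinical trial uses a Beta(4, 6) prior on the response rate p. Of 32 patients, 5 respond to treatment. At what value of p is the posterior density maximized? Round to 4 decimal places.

Posterior: Beta(4+5, 6+27) = Beta(9, 33).
Mode = (9−1)/(9+33−2) = 8/40 = 0.2000.
Mean = 9/(9+33) = 9/42 = 0.2143.
This is the posterior mode — the MAP estimate.

0.2000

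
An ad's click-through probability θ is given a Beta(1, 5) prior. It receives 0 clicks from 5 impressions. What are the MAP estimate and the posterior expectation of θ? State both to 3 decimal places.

Posterior: Beta(1+0, 5+5) = Beta(1, 10).
Since α = 1 ≤ 1 and β > 1, the Beta density is monotone decreasing on [0,1]; the mode is at 0.
Mean = 1/(1+10) = 0.091.

MAP: 0.000. Posterior mean: 0.091.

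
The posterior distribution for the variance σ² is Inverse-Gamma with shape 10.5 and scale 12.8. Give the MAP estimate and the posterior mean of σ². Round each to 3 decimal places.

Mode = β/(α+1) = 12.8/11.5 = 1.113.
Mean = β/(α−1) = 12.8/9.5 = 1.347.

MAP = 1.113; posterior mean = 1.347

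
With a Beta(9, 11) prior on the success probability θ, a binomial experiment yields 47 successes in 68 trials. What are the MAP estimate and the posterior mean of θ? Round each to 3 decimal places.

MAP estimate = 0.640, posterior mean = 0.636

Posterior: Beta(9+47, 11+21) = Beta(56, 32).
Mode = (56−1)/(56+32−2) = 55/86 = 0.640.
Mean = 56/(56+32) = 56/88 = 0.636.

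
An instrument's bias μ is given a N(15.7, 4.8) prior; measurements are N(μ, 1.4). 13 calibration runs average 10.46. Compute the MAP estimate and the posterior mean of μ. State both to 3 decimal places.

MAP estimate = 10.575, posterior mean = 10.575

Posterior for μ is Normal. Precision-weighted mean: (1/4.8·15.7 + 13/1.4·10.46) / (1/4.8 + 13/1.4) = 10.575.
A Normal posterior is symmetric, so mode = mean.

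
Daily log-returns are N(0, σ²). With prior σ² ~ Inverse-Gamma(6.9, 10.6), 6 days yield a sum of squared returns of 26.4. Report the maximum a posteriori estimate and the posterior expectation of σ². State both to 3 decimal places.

Posterior: Inverse-Gamma(shape = 6.9+6/2 = 9.9, scale = 10.6+26.4/2 = 23.8).
Mode = β/(α+1) = 23.8/10.9 = 2.183.
Mean = β/(α−1) = 23.8/8.9 = 2.674.

σ²_MAP = 2.183, E[σ²|data] = 2.674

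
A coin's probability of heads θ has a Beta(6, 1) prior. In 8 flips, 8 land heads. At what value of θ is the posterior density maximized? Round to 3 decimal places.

1.000

Posterior: Beta(6+8, 1+0) = Beta(14, 1).
Since β = 1 ≤ 1 and α > 1, the Beta density is monotone increasing on [0,1]; the mode is at 1.
Mean = 14/(14+1) = 0.933.
This is the posterior mode — the MAP estimate.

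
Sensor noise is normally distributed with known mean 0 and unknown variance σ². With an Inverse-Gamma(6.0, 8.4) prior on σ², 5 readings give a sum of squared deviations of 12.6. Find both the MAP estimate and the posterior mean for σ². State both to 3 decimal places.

Posterior: Inverse-Gamma(shape = 6.0+5/2 = 8.5, scale = 8.4+12.6/2 = 14.7).
Mode = β/(α+1) = 14.7/9.5 = 1.547.
Mean = β/(α−1) = 14.7/7.5 = 1.960.

MAP = 1.547; posterior mean = 1.960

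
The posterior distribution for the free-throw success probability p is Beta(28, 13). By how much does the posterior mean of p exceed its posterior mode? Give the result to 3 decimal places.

-0.009

Mode = (28−1)/(28+13−2) = 27/39 = 0.692.
Mean = 28/(28+13) = 28/41 = 0.683.
Difference = 0.683 − 0.692 = -0.009.
Left-skewed posterior ⇒ mean < mode.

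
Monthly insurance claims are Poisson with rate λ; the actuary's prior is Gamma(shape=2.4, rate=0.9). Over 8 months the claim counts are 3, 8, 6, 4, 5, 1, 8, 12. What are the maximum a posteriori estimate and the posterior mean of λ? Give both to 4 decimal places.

MAP: 5.4382. Posterior mean: 5.5506.

Σ counts = 47. Posterior: Gamma(shape = 2.4+47 = 49.4, rate = 0.9+8 = 8.9).
Mode = (α−1)/β = 48.4/8.9 = 5.4382.
Mean = α/β = 49.4/8.9 = 5.5506.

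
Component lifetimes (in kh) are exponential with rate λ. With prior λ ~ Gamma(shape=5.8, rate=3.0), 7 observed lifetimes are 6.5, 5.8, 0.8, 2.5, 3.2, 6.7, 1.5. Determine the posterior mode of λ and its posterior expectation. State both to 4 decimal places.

MAP: 0.3933. Posterior mean: 0.4267.

Σ times = 27.0. Posterior: Gamma(shape = 5.8+7 = 12.8, rate = 3.0+27.0 = 30.0).
Mode = (α−1)/β = 11.8/30.0 = 0.3933.
Mean = α/β = 12.8/30.0 = 0.4267.
The posterior is right-skewed, so the mean exceeds the mode.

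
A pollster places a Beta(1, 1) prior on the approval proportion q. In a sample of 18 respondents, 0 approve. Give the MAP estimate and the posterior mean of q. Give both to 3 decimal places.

MAP = 0.000, posterior mean = 0.050

Posterior: Beta(1+0, 1+18) = Beta(1, 19).
Since α = 1 ≤ 1 and β > 1, the Beta density is monotone decreasing on [0,1]; the mode is at 0.
Mean = 1/(1+19) = 0.050.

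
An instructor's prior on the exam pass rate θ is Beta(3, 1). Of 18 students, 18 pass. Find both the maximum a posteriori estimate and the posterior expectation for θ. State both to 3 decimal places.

Posterior: Beta(3+18, 1+0) = Beta(21, 1).
Since β = 1 ≤ 1 and α > 1, the Beta density is monotone increasing on [0,1]; the mode is at 1.
Mean = 21/(21+1) = 0.955.
The mean is pulled below the mode by the posterior's left skew.

maximum a posteriori estimate = 1.000, posterior expectation = 0.955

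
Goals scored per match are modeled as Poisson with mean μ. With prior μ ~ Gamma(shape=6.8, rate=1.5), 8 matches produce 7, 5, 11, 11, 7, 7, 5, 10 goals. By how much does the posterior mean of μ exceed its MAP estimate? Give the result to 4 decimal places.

0.1053

Σ counts = 63. Posterior: Gamma(shape = 6.8+63 = 69.8, rate = 1.5+8 = 9.5).
Mode = (α−1)/β = 68.8/9.5 = 7.2421.
Mean = α/β = 69.8/9.5 = 7.3474.
Difference = 7.3474 − 7.2421 = 0.1053.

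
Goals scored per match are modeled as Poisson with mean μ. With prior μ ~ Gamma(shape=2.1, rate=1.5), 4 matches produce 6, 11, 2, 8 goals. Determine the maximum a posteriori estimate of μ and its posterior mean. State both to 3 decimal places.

Σ counts = 27. Posterior: Gamma(shape = 2.1+27 = 29.1, rate = 1.5+4 = 5.5).
Mode = (α−1)/β = 28.1/5.5 = 5.109.
Mean = α/β = 29.1/5.5 = 5.291.

MAP = 5.109; posterior mean = 5.291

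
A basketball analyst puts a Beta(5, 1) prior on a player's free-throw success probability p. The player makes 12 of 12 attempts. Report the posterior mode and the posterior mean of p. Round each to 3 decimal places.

Posterior: Beta(5+12, 1+0) = Beta(17, 1).
Since β = 1 ≤ 1 and α > 1, the Beta density is monotone increasing on [0,1]; the mode is at 1.
Mean = 17/(17+1) = 0.944.
Left-skewed posterior ⇒ mean < mode.

MAP = 1.000; posterior mean = 0.944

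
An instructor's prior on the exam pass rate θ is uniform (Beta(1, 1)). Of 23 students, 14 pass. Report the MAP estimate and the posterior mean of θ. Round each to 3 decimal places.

Posterior: Beta(1+14, 1+9) = Beta(15, 10).
Mode = (15−1)/(15+10−2) = 14/23 = 0.609.
Mean = 15/(15+10) = 15/25 = 0.600.

MAP = 0.609; posterior mean = 0.600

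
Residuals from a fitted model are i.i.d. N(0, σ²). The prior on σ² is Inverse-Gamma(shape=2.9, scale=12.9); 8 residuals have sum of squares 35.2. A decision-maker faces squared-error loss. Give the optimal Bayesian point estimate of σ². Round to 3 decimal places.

Posterior: Inverse-Gamma(shape = 2.9+8/2 = 6.9, scale = 12.9+35.2/2 = 30.5).
Mode = β/(α+1) = 30.5/7.9 = 3.861.
Mean = β/(α−1) = 30.5/5.9 = 5.169.
Squared-error loss ⇒ the optimal estimator is the posterior mean.

5.169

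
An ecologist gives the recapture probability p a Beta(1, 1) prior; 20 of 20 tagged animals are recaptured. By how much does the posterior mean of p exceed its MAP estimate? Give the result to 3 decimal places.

-0.045

Posterior: Beta(1+20, 1+0) = Beta(21, 1).
Since β = 1 ≤ 1 and α > 1, the Beta density is monotone increasing on [0,1]; the mode is at 1.
Mean = 21/(21+1) = 0.955.
Difference = 0.955 − 1.000 = -0.045.
Left-skewed posterior ⇒ mean < mode.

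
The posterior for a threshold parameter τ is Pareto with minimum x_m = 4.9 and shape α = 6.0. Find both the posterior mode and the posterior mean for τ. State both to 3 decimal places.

MAP = 4.900, posterior mean = 5.880

The Pareto density is strictly decreasing on [x_m, ∞), so the mode is x_m = 4.900.
Mean = α·x_m/(α−1) = 6.0·4.9/5.0 = 5.880.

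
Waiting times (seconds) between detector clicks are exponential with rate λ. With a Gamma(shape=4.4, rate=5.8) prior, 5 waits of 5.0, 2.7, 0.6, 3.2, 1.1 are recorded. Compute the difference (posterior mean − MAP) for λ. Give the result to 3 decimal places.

Σ times = 12.6. Posterior: Gamma(shape = 4.4+5 = 9.4, rate = 5.8+12.6 = 18.4).
Mode = (α−1)/β = 8.4/18.4 = 0.457.
Mean = α/β = 9.4/18.4 = 0.511.
Difference = 0.511 − 0.457 = 0.054.

0.054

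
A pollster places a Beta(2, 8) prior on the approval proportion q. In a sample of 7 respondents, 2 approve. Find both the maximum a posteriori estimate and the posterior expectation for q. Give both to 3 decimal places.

Posterior: Beta(2+2, 8+5) = Beta(4, 13).
Mode = (4−1)/(4+13−2) = 3/15 = 0.200.
Mean = 4/(4+13) = 4/17 = 0.235.
The posterior is right-skewed, so the mean exceeds the mode.

maximum a posteriori estimate = 0.200, posterior expectation = 0.235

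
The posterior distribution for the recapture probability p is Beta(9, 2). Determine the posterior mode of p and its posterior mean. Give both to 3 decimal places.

Mode = (9−1)/(9+2−2) = 8/9 = 0.889.
Mean = 9/(9+2) = 9/11 = 0.818.

p_MAP = 0.889, E[p|data] = 0.818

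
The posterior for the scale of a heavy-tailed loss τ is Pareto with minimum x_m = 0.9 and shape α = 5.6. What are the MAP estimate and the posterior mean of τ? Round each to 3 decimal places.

MAP = 0.900, posterior mean = 1.096

The Pareto density is strictly decreasing on [x_m, ∞), so the mode is x_m = 0.900.
Mean = α·x_m/(α−1) = 5.6·0.9/4.6 = 1.096.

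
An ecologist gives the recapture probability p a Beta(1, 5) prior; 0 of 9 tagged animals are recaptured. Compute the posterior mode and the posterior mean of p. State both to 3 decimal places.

MAP = 0.000, posterior mean = 0.067

Posterior: Beta(1+0, 5+9) = Beta(1, 14).
Since α = 1 ≤ 1 and β > 1, the Beta density is monotone decreasing on [0,1]; the mode is at 0.
Mean = 1/(1+14) = 0.067.
Mean > mode: the posterior has a right tail.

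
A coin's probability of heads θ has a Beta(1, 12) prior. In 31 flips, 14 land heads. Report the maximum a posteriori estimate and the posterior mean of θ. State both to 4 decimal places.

Posterior: Beta(1+14, 12+17) = Beta(15, 29).
Mode = (15−1)/(15+29−2) = 14/42 = 0.3333.
Mean = 15/(15+29) = 15/44 = 0.3409.

MAP: 0.3333. Posterior mean: 0.3409.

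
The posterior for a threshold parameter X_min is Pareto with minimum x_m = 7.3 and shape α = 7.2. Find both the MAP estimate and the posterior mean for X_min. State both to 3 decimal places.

The Pareto density is strictly decreasing on [x_m, ∞), so the mode is x_m = 7.300.
Mean = α·x_m/(α−1) = 7.2·7.3/6.2 = 8.477.

X_min_MAP = 7.300, E[X_min|data] = 8.477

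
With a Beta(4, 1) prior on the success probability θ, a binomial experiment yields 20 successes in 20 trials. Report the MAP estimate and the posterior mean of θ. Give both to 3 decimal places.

MAP estimate = 1.000, posterior mean = 0.960

Posterior: Beta(4+20, 1+0) = Beta(24, 1).
Since β = 1 ≤ 1 and α > 1, the Beta density is monotone increasing on [0,1]; the mode is at 1.
Mean = 24/(24+1) = 0.960.
Mode > mean: the posterior has a left tail.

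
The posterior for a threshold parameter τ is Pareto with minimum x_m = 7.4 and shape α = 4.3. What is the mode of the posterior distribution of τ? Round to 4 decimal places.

The Pareto density is strictly decreasing on [x_m, ∞), so the mode is x_m = 7.4000.
Mean = α·x_m/(α−1) = 4.3·7.4/3.3 = 9.6424.
This is the posterior mode — the MAP estimate.

7.4000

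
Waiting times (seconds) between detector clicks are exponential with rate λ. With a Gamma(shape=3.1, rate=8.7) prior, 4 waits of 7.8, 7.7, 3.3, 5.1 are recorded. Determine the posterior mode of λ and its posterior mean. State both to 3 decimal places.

Σ times = 23.9. Posterior: Gamma(shape = 3.1+4 = 7.1, rate = 8.7+23.9 = 32.6).
Mode = (α−1)/β = 6.1/32.6 = 0.187.
Mean = α/β = 7.1/32.6 = 0.218.
Right-skewed posterior ⇒ mode < mean.

posterior mode = 0.187, posterior mean = 0.218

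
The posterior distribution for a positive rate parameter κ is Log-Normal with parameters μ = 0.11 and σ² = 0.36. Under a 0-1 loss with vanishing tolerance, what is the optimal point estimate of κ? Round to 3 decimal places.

Mode = exp(μ − σ²) = exp(-0.25) = 0.779.
Mean = exp(μ + σ²/2) = exp(0.290) = 1.336.
This is the posterior mode — the MAP estimate.

0.779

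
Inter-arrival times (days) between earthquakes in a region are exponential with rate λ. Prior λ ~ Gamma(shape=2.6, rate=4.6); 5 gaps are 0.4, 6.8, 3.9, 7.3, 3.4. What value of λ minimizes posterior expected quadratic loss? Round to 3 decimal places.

Σ times = 21.8. Posterior: Gamma(shape = 2.6+5 = 7.6, rate = 4.6+21.8 = 26.4).
Mode = (α−1)/β = 6.6/26.4 = 0.250.
Mean = α/β = 7.6/26.4 = 0.288.
Quadratic loss ⇒ the optimal estimator is the posterior mean.

0.288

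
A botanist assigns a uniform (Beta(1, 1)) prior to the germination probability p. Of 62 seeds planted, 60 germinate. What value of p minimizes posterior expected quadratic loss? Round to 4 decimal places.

Posterior: Beta(1+60, 1+2) = Beta(61, 3).
Mode = (61−1)/(61+3−2) = 60/62 = 0.9677.
With a flat prior the MAP equals the MLE, 60/62.
Mean = 61/(61+3) = 61/64 = 0.9531.
Quadratic loss ⇒ the optimal estimator is the posterior mean.

0.9531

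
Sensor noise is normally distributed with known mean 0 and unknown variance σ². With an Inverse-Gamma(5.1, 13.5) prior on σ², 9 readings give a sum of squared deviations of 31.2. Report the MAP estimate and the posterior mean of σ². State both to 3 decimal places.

Posterior: Inverse-Gamma(shape = 5.1+9/2 = 9.6, scale = 13.5+31.2/2 = 29.1).
Mode = β/(α+1) = 29.1/10.6 = 2.745.
Mean = β/(α−1) = 29.1/8.6 = 3.384.
The mean is pulled above the mode by the posterior's right skew.

MAP = 2.745; posterior mean = 3.384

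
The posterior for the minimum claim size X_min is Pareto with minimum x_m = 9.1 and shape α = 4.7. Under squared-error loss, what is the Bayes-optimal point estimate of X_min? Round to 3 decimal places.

11.559

The Pareto density is strictly decreasing on [x_m, ∞), so the mode is x_m = 9.100.
Mean = α·x_m/(α−1) = 4.7·9.1/3.7 = 11.559.
Squared-error loss ⇒ the optimal estimator is the posterior mean.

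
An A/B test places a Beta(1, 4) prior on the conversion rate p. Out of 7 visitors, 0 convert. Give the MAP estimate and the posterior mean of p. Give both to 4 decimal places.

p_MAP = 0.0000, E[p|data] = 0.0833

Posterior: Beta(1+0, 4+7) = Beta(1, 11).
Since α = 1 ≤ 1 and β > 1, the Beta density is monotone decreasing on [0,1]; the mode is at 0.
Mean = 1/(1+11) = 0.0833.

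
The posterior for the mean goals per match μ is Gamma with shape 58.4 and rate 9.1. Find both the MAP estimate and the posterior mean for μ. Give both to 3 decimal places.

Mode = (α−1)/β = 57.4/9.1 = 6.308.
Mean = α/β = 58.4/9.1 = 6.418.
The mean is pulled above the mode by the posterior's right skew.

MAP estimate = 6.308, posterior mean = 6.418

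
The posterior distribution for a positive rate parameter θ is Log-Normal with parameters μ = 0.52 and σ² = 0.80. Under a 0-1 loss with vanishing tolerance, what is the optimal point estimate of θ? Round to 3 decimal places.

Mode = exp(μ − σ²) = exp(-0.28) = 0.756.
Mean = exp(μ + σ²/2) = exp(0.920) = 2.509.
This is the posterior mode — the MAP estimate.

0.756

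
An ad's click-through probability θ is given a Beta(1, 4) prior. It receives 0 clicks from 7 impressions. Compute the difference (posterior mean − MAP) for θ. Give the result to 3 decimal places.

Posterior: Beta(1+0, 4+7) = Beta(1, 11).
Since α = 1 ≤ 1 and β > 1, the Beta density is monotone decreasing on [0,1]; the mode is at 0.
Mean = 1/(1+11) = 0.083.
Difference = 0.083 − 0.000 = 0.083.

0.083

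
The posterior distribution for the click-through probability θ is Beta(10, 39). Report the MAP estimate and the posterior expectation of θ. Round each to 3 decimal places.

Mode = (10−1)/(10+39−2) = 9/47 = 0.191.
Mean = 10/(10+39) = 10/49 = 0.204.

MAP: 0.191. Posterior mean: 0.204.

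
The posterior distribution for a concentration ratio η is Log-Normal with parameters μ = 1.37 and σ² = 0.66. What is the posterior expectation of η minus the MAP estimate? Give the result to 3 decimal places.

3.440

Mode = exp(μ − σ²) = exp(0.71) = 2.034.
Mean = exp(μ + σ²/2) = exp(1.700) = 5.474.
Difference = 5.474 − 2.034 = 3.440.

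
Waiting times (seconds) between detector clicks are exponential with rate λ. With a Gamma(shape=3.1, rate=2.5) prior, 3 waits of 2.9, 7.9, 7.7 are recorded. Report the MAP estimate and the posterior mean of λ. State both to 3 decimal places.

Σ times = 18.5. Posterior: Gamma(shape = 3.1+3 = 6.1, rate = 2.5+18.5 = 21.0).
Mode = (α−1)/β = 5.1/21.0 = 0.243.
Mean = α/β = 6.1/21.0 = 0.290.

MAP = 0.243; posterior mean = 0.290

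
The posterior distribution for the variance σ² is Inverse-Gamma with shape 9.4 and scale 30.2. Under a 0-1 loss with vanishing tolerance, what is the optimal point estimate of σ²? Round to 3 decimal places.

2.904

Mode = β/(α+1) = 30.2/10.4 = 2.904.
Mean = β/(α−1) = 30.2/8.4 = 3.595.
This is the posterior mode — the MAP estimate.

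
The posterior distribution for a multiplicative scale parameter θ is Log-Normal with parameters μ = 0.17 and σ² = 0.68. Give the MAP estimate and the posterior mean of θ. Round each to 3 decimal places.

Mode = exp(μ − σ²) = exp(-0.51) = 0.600.
Mean = exp(μ + σ²/2) = exp(0.510) = 1.665.

θ_MAP = 0.600, E[θ|data] = 1.665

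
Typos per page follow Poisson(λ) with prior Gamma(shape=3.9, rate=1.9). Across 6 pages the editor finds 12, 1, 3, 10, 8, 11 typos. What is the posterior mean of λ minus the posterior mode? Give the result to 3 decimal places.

0.127

Σ counts = 45. Posterior: Gamma(shape = 3.9+45 = 48.9, rate = 1.9+6 = 7.9).
Mode = (α−1)/β = 47.9/7.9 = 6.063.
Mean = α/β = 48.9/7.9 = 6.190.
Difference = 6.190 − 6.063 = 0.127.
The mean is pulled above the mode by the posterior's right skew.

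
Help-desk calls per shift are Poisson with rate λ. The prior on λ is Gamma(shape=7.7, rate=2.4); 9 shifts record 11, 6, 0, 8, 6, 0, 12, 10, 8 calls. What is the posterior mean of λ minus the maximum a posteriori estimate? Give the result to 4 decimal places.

Σ counts = 61. Posterior: Gamma(shape = 7.7+61 = 68.7, rate = 2.4+9 = 11.4).
Mode = (α−1)/β = 67.7/11.4 = 5.9386.
Mean = α/β = 68.7/11.4 = 6.0263.
Difference = 6.0263 − 5.9386 = 0.0877.

0.0877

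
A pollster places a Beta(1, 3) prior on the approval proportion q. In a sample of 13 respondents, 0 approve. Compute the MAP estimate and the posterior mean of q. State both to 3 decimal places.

Posterior: Beta(1+0, 3+13) = Beta(1, 16).
Since α = 1 ≤ 1 and β > 1, the Beta density is monotone decreasing on [0,1]; the mode is at 0.
Mean = 1/(1+16) = 0.059.
Right-skewed posterior ⇒ mode < mean.

MAP = 0.000, posterior mean = 0.059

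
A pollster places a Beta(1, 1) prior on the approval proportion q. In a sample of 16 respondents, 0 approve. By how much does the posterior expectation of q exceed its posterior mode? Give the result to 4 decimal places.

0.0556

Posterior: Beta(1+0, 1+16) = Beta(1, 17).
Since α = 1 ≤ 1 and β > 1, the Beta density is monotone decreasing on [0,1]; the mode is at 0.
Mean = 1/(1+17) = 0.0556.
Difference = 0.0556 − 0.0000 = 0.0556.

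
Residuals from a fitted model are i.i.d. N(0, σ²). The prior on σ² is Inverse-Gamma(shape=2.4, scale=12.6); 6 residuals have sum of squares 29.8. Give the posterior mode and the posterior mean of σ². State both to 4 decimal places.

Posterior: Inverse-Gamma(shape = 2.4+6/2 = 5.4, scale = 12.6+29.8/2 = 27.5).
Mode = β/(α+1) = 27.5/6.4 = 4.2969.
Mean = β/(α−1) = 27.5/4.4 = 6.2500.
Mean > mode: the posterior has a right tail.

MAP = 4.2969, posterior mean = 6.2500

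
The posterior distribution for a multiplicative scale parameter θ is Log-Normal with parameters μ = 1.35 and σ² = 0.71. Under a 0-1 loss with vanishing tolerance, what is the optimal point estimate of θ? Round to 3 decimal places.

Mode = exp(μ − σ²) = exp(0.64) = 1.896.
Mean = exp(μ + σ²/2) = exp(1.705) = 5.501.
This is the posterior mode — the MAP estimate.

1.896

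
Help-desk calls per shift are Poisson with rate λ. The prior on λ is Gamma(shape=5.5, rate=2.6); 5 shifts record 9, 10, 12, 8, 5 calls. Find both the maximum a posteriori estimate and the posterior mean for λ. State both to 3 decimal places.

λ_MAP = 6.382, E[λ|data] = 6.513

Σ counts = 44. Posterior: Gamma(shape = 5.5+44 = 49.5, rate = 2.6+5 = 7.6).
Mode = (α−1)/β = 48.5/7.6 = 6.382.
Mean = α/β = 49.5/7.6 = 6.513.
The mean is pulled above the mode by the posterior's right skew.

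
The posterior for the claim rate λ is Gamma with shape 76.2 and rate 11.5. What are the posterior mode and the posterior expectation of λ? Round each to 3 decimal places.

MAP: 6.539. Posterior mean: 6.626.

Mode = (α−1)/β = 75.2/11.5 = 6.539.
Mean = α/β = 76.2/11.5 = 6.626.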